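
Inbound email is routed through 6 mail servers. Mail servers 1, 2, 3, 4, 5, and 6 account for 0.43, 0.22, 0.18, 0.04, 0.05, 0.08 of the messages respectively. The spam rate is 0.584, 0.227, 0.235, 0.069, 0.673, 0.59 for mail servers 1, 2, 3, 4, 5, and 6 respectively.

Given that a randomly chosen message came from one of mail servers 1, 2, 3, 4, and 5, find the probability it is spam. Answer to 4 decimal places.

P(S|J) ≈ 0.4128

Let J = {1, 2, 3, 4, 5}.
P(J) = 0.43 + 0.22 + 0.18 + 0.04 + 0.05 = 0.92.
P(S ∩ J) = 0.584·0.43 + 0.227·0.22 + 0.235·0.18 + 0.069·0.04 + 0.673·0.05 = 0.25112 + 0.04994 + 0.0423 + 0.00276 + 0.03365 = 0.37977.
P(S | J) = 0.37977 / 0.92 = 0.412793…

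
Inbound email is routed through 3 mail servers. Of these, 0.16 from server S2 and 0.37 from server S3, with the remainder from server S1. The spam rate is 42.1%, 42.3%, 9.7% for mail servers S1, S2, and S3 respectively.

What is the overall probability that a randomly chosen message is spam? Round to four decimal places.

P(S1) = 1 − (0.16 + 0.37) = 0.47.
Using total probability over the partition,
P(S) = P(S|S1)·P(S1) + P(S|S2)·P(S2) + P(S|S3)·P(S3)
      = 0.421·0.47 + 0.423·0.16 + 0.097·0.37
      = 0.19787 + 0.06768 + 0.03589 = 0.30144

P(S) ≈ 0.3014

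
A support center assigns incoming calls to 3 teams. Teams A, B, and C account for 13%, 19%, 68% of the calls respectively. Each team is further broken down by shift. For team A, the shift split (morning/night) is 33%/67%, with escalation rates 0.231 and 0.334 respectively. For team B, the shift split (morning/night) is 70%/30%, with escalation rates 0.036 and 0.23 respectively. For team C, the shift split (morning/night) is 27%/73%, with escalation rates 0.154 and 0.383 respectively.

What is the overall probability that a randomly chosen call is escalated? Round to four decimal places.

P(E) ≈ 0.2753

P(E|A) = 0.33·0.231 + 0.67·0.334 = 0.07623 + 0.22378 = 0.30001
P(E|B) = 0.7·0.036 + 0.3·0.23 = 0.0252 + 0.069 = 0.0942
P(E|C) = 0.27·0.154 + 0.73·0.383 = 0.04158 + 0.27959 = 0.32117
Then overall,
P(E) = 0.13·0.30001 + 0.19·0.0942 + 0.68·0.32117
      = 0.0390013 + 0.017898 + 0.2183956 = 0.2752949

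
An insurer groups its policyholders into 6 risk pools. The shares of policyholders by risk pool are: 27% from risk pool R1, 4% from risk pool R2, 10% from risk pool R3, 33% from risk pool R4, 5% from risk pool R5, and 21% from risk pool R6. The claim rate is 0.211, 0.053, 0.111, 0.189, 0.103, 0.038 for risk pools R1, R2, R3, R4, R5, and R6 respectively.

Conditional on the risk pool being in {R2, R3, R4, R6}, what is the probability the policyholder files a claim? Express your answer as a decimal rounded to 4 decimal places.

P(C|S) ≈ 0.1229

Let S = {R2, R3, R4, R6}.
P(S) = 0.04 + 0.1 + 0.33 + 0.21 = 0.68.
P(C ∩ S) = 0.053·0.04 + 0.111·0.1 + 0.189·0.33 + 0.038·0.21 = 0.00212 + 0.0111 + 0.06237 + 0.00798 = 0.08357.
P(C | S) = 0.08357 / 0.68 = 0.122897…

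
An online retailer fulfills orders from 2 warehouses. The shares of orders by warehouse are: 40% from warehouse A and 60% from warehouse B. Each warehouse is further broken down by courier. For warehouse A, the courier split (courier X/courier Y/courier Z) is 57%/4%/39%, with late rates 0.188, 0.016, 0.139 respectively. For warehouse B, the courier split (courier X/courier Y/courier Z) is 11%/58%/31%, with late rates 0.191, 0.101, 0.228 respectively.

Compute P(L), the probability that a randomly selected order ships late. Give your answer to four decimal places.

0.1550

P(L|A) = 0.57·0.188 + 0.04·0.016 + 0.39·0.139 = 0.10716 + 0.00064 + 0.05421 = 0.16201
P(L|B) = 0.11·0.191 + 0.58·0.101 + 0.31·0.228 = 0.02101 + 0.05858 + 0.07068 = 0.15027
Then overall,
P(L) = 0.4·0.16201 + 0.6·0.15027
      = 0.064804 + 0.090162 = 0.154966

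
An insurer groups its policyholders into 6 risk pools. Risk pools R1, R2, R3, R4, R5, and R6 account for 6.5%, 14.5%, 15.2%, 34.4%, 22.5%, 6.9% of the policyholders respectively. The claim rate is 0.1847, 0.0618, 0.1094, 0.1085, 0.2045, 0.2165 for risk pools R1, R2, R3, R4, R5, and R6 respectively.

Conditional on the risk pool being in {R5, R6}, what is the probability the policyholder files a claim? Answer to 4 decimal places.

Let S = {R5, R6}.
P(S) = 0.225 + 0.069 = 0.294.
P(C ∩ S) = 0.2045·0.225 + 0.2165·0.069 = 0.0460125 + 0.0149385 = 0.060951.
P(C | S) = 0.060951 / 0.294 = 0.207316…

0.2073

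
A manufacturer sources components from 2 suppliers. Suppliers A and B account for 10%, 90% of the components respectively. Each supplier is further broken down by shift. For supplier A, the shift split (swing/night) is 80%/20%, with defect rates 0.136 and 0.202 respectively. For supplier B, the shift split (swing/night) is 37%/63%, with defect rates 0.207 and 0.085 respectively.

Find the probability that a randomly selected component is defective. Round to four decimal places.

0.1320

P(D|A) = 0.8·0.136 + 0.2·0.202 = 0.1088 + 0.0404 = 0.1492
P(D|B) = 0.37·0.207 + 0.63·0.085 = 0.07659 + 0.05355 = 0.13014
Then overall,
P(D) = 0.1·0.1492 + 0.9·0.13014
      = 0.01492 + 0.117126 = 0.132046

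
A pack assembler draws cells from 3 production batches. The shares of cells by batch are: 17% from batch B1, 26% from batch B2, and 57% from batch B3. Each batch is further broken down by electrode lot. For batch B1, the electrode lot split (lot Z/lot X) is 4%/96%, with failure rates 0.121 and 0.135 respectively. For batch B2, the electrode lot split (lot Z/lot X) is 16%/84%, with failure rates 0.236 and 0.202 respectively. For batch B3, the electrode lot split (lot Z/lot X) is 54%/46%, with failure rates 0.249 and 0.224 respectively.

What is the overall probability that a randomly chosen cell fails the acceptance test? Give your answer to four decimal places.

P(F) ≈ 0.2122

P(F|B1) = 0.04·0.121 + 0.96·0.135 = 0.00484 + 0.1296 = 0.13444
P(F|B2) = 0.16·0.236 + 0.84·0.202 = 0.03776 + 0.16968 = 0.20744
P(F|B3) = 0.54·0.249 + 0.46·0.224 = 0.13446 + 0.10304 = 0.2375
By total probability over the outer partition,
P(F) = 0.17·0.13444 + 0.26·0.20744 + 0.57·0.2375
      = 0.0228548 + 0.0539344 + 0.135375 = 0.2121642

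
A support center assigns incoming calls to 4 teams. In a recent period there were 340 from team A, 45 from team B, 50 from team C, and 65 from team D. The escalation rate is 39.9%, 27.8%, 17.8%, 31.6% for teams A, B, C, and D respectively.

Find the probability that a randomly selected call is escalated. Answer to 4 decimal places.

Total: 340 + 45 + 50 + 65 = 500.
P(A) = 340/500 = 0.68. P(B) = 45/500 = 0.09. P(C) = 50/500 = 0.1. P(D) = 65/500 = 0.13.
Summing over the partition,
P(E) = P(E|A)·P(A) + P(E|B)·P(B) + P(E|C)·P(C) + P(E|D)·P(D)
      = 0.399·0.68 + 0.278·0.09 + 0.178·0.1 + 0.316·0.13
      = 0.27132 + 0.02502 + 0.0178 + 0.04108 = 0.35522

P(E) ≈ 0.3552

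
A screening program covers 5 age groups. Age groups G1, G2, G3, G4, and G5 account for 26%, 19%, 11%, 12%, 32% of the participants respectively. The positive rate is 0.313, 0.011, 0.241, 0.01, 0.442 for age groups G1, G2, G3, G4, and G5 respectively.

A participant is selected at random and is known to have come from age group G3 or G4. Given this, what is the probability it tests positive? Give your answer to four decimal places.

Let S = {G3, G4}.
P(S) = 0.11 + 0.12 = 0.23.
P(T ∩ S) = 0.241·0.11 + 0.01·0.12 = 0.02651 + 0.0012 = 0.02771.
P(T | S) = 0.02771 / 0.23 = 0.120478…

P(T|S) ≈ 0.1205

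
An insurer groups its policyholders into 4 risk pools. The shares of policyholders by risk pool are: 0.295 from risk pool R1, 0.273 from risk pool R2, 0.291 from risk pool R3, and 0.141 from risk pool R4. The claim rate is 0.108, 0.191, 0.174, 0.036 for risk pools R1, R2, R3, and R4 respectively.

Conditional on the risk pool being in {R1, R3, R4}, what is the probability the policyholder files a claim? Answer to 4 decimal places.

Let S = {R1, R3, R4}.
P(S) = 0.295 + 0.291 + 0.141 = 0.727.
P(C ∩ S) = 0.108·0.295 + 0.174·0.291 + 0.036·0.141 = 0.03186 + 0.050634 + 0.005076 = 0.08757.
P(C | S) = 0.08757 / 0.727 = 0.120454…

P(C|S) ≈ 0.1205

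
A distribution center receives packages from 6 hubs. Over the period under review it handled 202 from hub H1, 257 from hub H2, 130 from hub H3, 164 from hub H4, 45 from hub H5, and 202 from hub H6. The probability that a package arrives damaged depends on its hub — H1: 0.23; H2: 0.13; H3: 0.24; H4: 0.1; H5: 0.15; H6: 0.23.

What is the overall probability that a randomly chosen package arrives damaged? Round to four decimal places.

Total: 202 + 257 + 130 + 164 + 45 + 202 = 1000.
P(H1) = 202/1000 = 0.202. P(H2) = 257/1000 = 0.257. P(H3) = 130/1000 = 0.13. P(H4) = 164/1000 = 0.164. P(H5) = 45/1000 = 0.045. P(H6) = 202/1000 = 0.202.
By the law of total probability,
P(D) = P(D|H1)·P(H1) + P(D|H2)·P(H2) + P(D|H3)·P(H3) + P(D|H4)·P(H4) + P(D|H5)·P(H5) + P(D|H6)·P(H6)
      = 0.23·0.202 + 0.13·0.257 + 0.24·0.13 + 0.1·0.164 + 0.15·0.045 + 0.23·0.202
      = 0.04646 + 0.03341 + 0.0312 + 0.0164 + 0.00675 + 0.04646 = 0.18068

P(D) ≈ 0.1807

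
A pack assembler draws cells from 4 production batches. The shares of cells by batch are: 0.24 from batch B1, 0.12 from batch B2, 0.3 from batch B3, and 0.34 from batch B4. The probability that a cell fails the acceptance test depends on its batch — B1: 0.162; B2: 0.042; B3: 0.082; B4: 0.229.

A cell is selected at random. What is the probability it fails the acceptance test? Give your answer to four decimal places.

By the law of total probability,
P(F) = P(F|B1)·P(B1) + P(F|B2)·P(B2) + P(F|B3)·P(B3) + P(F|B4)·P(B4)
      = 0.162·0.24 + 0.042·0.12 + 0.082·0.3 + 0.229·0.34
      = 0.03888 + 0.00504 + 0.0246 + 0.07786 = 0.14638

P(F) ≈ 0.1464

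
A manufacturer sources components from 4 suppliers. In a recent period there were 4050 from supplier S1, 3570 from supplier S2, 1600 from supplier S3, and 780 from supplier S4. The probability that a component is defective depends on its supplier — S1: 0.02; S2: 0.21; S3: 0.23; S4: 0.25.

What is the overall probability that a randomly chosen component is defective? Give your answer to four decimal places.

P(D) ≈ 0.1394

Total: 4050 + 3570 + 1600 + 780 = 10000.
P(S1) = 4050/10000 = 0.405. P(S2) = 3570/10000 = 0.357. P(S3) = 1600/10000 = 0.16. P(S4) = 780/10000 = 0.078.
By the law of total probability,
P(D) = P(D|S1)·P(S1) + P(D|S2)·P(S2) + P(D|S3)·P(S3) + P(D|S4)·P(S4)
      = 0.02·0.405 + 0.21·0.357 + 0.23·0.16 + 0.25·0.078
      = 0.0081 + 0.07497 + 0.0368 + 0.0195 = 0.13937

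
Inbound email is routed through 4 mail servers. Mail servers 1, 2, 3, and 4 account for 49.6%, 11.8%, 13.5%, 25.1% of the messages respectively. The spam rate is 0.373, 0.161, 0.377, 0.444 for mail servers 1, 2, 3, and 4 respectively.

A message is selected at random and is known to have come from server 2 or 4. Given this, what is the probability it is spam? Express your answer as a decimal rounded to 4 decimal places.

P(S|J) ≈ 0.3535

Let J = {2, 4}.
P(J) = 0.118 + 0.251 = 0.369.
P(S ∩ J) = 0.161·0.118 + 0.444·0.251 = 0.018998 + 0.111444 = 0.130442.
P(S | J) = 0.130442 / 0.369 = 0.353501…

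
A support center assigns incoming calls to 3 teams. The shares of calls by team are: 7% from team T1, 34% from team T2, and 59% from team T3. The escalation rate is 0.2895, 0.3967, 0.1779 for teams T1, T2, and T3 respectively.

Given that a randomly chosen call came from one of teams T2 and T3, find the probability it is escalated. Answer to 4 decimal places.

0.2579

Let S = {T2, T3}.
P(S) = 0.34 + 0.59 = 0.93.
P(E ∩ S) = 0.3967·0.34 + 0.1779·0.59 = 0.134878 + 0.104961 = 0.239839.
P(E | S) = 0.239839 / 0.93 = 0.257891…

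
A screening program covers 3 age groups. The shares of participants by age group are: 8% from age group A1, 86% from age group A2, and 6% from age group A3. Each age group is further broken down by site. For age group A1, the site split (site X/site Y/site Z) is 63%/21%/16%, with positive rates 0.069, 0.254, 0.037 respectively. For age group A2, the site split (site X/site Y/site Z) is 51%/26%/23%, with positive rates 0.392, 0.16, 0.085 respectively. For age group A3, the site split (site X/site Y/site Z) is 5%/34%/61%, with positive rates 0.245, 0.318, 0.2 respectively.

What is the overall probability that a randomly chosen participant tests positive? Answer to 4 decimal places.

0.2473

P(T|A1) = 0.63·0.069 + 0.21·0.254 + 0.16·0.037 = 0.04347 + 0.05334 + 0.00592 = 0.10273
P(T|A2) = 0.51·0.392 + 0.26·0.16 + 0.23·0.085 = 0.19992 + 0.0416 + 0.01955 = 0.26107
P(T|A3) = 0.05·0.245 + 0.34·0.318 + 0.61·0.2 = 0.01225 + 0.10812 + 0.122 = 0.24237
Then overall,
P(T) = 0.08·0.10273 + 0.86·0.26107 + 0.06·0.24237
      = 0.0082184 + 0.2245202 + 0.0145422 = 0.2472808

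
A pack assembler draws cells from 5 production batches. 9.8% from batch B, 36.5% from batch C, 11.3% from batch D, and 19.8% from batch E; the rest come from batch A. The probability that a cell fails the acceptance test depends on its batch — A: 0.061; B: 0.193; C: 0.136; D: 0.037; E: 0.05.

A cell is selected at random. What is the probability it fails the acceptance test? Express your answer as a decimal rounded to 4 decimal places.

P(F) ≈ 0.0964

P(A) = 1 − (0.098 + 0.365 + 0.113 + 0.198) = 0.226.
P(F) = P(F|A)·P(A) + P(F|B)·P(B) + P(F|C)·P(C) + P(F|D)·P(D) + P(F|E)·P(E)
      = 0.061·0.226 + 0.193·0.098 + 0.136·0.365 + 0.037·0.113 + 0.05·0.198
      = 0.013786 + 0.018914 + 0.04964 + 0.004181 + 0.0099 = 0.096421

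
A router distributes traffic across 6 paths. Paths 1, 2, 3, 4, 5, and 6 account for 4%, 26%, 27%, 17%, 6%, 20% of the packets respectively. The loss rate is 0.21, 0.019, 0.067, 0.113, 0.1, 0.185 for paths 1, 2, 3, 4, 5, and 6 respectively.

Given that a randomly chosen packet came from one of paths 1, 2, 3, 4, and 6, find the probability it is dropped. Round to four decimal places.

0.0932

Let S = {1, 2, 3, 4, 6}.
P(S) = 0.04 + 0.26 + 0.27 + 0.17 + 0.2 = 0.94.
P(L ∩ S) = 0.21·0.04 + 0.019·0.26 + 0.067·0.27 + 0.113·0.17 + 0.185·0.2 = 0.0084 + 0.00494 + 0.01809 + 0.01921 + 0.037 = 0.08764.
P(L | S) = 0.08764 / 0.94 = 0.093234…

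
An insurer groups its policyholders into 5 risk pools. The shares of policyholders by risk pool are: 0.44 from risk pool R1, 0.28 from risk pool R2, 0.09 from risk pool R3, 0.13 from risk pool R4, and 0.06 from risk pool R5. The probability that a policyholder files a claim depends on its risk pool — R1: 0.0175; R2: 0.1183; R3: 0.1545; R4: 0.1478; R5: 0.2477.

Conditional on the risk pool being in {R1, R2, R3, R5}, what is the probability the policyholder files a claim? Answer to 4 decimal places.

P(C|S) ≈ 0.0800

Let S = {R1, R2, R3, R5}.
P(S) = 0.44 + 0.28 + 0.09 + 0.06 = 0.87.
P(C ∩ S) = 0.0175·0.44 + 0.1183·0.28 + 0.1545·0.09 + 0.2477·0.06 = 0.0077 + 0.033124 + 0.013905 + 0.014862 = 0.069591.
P(C | S) = 0.069591 / 0.87 = 0.079990…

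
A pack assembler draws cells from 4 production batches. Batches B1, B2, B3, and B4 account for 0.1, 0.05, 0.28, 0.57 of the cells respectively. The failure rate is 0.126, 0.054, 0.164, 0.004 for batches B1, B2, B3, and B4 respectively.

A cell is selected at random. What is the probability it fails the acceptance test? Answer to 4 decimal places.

P(F) ≈ 0.0635

Summing over the partition,
P(F) = P(F|B1)·P(B1) + P(F|B2)·P(B2) + P(F|B3)·P(B3) + P(F|B4)·P(B4)
      = 0.126·0.1 + 0.054·0.05 + 0.164·0.28 + 0.004·0.57
      = 0.0126 + 0.0027 + 0.04592 + 0.00228 = 0.0635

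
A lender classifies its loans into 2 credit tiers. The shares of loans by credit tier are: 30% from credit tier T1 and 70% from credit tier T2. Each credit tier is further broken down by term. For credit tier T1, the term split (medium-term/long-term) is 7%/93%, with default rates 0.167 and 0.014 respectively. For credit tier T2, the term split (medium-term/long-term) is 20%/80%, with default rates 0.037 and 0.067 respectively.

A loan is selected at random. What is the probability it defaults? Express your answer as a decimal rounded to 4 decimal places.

0.0501

P(D|T1) = 0.07·0.167 + 0.93·0.014 = 0.01169 + 0.01302 = 0.02471
P(D|T2) = 0.2·0.037 + 0.8·0.067 = 0.0074 + 0.0536 = 0.061
By total probability over the outer partition,
P(D) = 0.3·0.02471 + 0.7·0.061
      = 0.007413 + 0.0427 = 0.050113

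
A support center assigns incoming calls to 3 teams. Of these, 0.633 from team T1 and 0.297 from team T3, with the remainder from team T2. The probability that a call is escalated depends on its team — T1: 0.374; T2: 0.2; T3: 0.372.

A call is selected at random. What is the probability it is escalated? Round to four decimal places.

P(E) ≈ 0.3612

P(T2) = 1 − (0.633 + 0.297) = 0.07.
P(E) = P(E|T1)·P(T1) + P(E|T2)·P(T2) + P(E|T3)·P(T3)
      = 0.374·0.633 + 0.2·0.07 + 0.372·0.297
      = 0.236742 + 0.014 + 0.110484 = 0.361226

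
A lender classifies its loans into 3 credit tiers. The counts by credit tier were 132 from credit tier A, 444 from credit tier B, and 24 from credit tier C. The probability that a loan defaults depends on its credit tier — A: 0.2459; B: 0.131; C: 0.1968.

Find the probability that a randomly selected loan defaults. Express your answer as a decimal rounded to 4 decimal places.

0.1589

Total: 132 + 444 + 24 = 600.
P(A) = 132/600 = 0.22. P(B) = 444/600 = 0.74. P(C) = 24/600 = 0.04.
P(D) = P(D|A)·P(A) + P(D|B)·P(B) + P(D|C)·P(C)
      = 0.2459·0.22 + 0.131·0.74 + 0.1968·0.04
      = 0.054098 + 0.09694 + 0.007872 = 0.15891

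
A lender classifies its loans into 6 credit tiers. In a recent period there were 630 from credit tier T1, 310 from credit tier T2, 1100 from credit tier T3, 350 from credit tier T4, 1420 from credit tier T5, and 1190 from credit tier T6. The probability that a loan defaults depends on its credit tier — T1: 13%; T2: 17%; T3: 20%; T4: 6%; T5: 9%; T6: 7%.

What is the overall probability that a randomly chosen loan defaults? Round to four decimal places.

Total: 630 + 310 + 1100 + 350 + 1420 + 1190 = 5000.
P(T1) = 630/5000 = 0.126. P(T2) = 310/5000 = 0.062. P(T3) = 1100/5000 = 0.22. P(T4) = 350/5000 = 0.07. P(T5) = 1420/5000 = 0.284. P(T6) = 1190/5000 = 0.238.
Summing over the partition,
P(D) = P(D|T1)·P(T1) + P(D|T2)·P(T2) + P(D|T3)·P(T3) + P(D|T4)·P(T4) + P(D|T5)·P(T5) + P(D|T6)·P(T6)
      = 0.13·0.126 + 0.17·0.062 + 0.2·0.22 + 0.06·0.07 + 0.09·0.284 + 0.07·0.238
      = 0.01638 + 0.01054 + 0.044 + 0.0042 + 0.02556 + 0.01666 = 0.11734

0.1173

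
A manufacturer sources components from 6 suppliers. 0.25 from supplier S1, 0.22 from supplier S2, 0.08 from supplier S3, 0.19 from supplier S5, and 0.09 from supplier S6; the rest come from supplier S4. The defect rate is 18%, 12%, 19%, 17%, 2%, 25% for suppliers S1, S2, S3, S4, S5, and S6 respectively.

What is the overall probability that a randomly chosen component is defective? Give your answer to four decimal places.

P(S4) = 1 − (0.25 + 0.22 + 0.08 + 0.19 + 0.09) = 0.17.
Using total probability over the partition,
P(D) = P(D|S1)·P(S1) + P(D|S2)·P(S2) + P(D|S3)·P(S3) + P(D|S4)·P(S4) + P(D|S5)·P(S5) + P(D|S6)·P(S6)
      = 0.18·0.25 + 0.12·0.22 + 0.19·0.08 + 0.17·0.17 + 0.02·0.19 + 0.25·0.09
      = 0.045 + 0.0264 + 0.0152 + 0.0289 + 0.0038 + 0.0225 = 0.1418

P(D) ≈ 0.1418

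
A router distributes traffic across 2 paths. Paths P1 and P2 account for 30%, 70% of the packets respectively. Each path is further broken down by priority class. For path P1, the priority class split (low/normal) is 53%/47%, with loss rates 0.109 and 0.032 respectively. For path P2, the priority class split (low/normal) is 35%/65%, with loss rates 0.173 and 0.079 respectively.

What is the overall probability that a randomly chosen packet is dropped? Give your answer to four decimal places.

P(L|P1) = 0.53·0.109 + 0.47·0.032 = 0.05777 + 0.01504 = 0.07281
P(L|P2) = 0.35·0.173 + 0.65·0.079 = 0.06055 + 0.05135 = 0.1119
By total probability over the outer partition,
P(L) = 0.3·0.07281 + 0.7·0.1119
      = 0.021843 + 0.07833 = 0.100173

P(L) ≈ 0.1002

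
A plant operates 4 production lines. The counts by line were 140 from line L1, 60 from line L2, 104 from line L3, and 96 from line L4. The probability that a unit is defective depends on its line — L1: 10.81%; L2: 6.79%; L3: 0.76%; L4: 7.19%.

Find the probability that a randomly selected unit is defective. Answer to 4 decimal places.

Total: 140 + 60 + 104 + 96 = 400.
P(L1) = 140/400 = 0.35. P(L2) = 60/400 = 0.15. P(L3) = 104/400 = 0.26. P(L4) = 96/400 = 0.24.
Using total probability over the partition,
P(D) = P(D|L1)·P(L1) + P(D|L2)·P(L2) + P(D|L3)·P(L3) + P(D|L4)·P(L4)
      = 0.1081·0.35 + 0.0679·0.15 + 0.0076·0.26 + 0.0719·0.24
      = 0.037835 + 0.010185 + 0.001976 + 0.017256 = 0.067252

0.0673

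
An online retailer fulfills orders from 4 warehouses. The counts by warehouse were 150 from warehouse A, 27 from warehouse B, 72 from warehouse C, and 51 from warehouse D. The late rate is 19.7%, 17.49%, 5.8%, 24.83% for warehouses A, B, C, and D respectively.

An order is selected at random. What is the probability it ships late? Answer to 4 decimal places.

0.1704

Total: 150 + 27 + 72 + 51 = 300.
P(A) = 150/300 = 0.5. P(B) = 27/300 = 0.09. P(C) = 72/300 = 0.24. P(D) = 51/300 = 0.17.
P(L) = P(L|A)·P(A) + P(L|B)·P(B) + P(L|C)·P(C) + P(L|D)·P(D)
      = 0.197·0.5 + 0.1749·0.09 + 0.058·0.24 + 0.2483·0.17
      = 0.0985 + 0.015741 + 0.01392 + 0.042211 = 0.170372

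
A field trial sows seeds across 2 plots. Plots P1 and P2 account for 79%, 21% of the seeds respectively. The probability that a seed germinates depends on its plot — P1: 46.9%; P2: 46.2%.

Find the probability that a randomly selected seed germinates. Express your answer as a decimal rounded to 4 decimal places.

P(G) = P(G|P1)·P(P1) + P(G|P2)·P(P2)
      = 0.469·0.79 + 0.462·0.21
      = 0.37051 + 0.09702 = 0.46753

P(G) ≈ 0.4675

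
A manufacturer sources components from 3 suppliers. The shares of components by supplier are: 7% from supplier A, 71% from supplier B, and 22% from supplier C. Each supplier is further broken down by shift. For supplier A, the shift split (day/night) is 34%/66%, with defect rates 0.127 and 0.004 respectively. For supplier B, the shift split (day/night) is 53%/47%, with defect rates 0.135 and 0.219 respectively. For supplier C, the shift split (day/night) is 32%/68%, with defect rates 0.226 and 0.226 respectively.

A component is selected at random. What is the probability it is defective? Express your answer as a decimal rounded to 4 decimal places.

P(D|A) = 0.34·0.127 + 0.66·0.004 = 0.04318 + 0.00264 = 0.04582
P(D|B) = 0.53·0.135 + 0.47·0.219 = 0.07155 + 0.10293 = 0.17448
P(D|C) = 0.32·0.226 + 0.68·0.226 = 0.07232 + 0.15368 = 0.226
Then overall,
P(D) = 0.07·0.04582 + 0.71·0.17448 + 0.22·0.226
      = 0.0032074 + 0.1238808 + 0.04972 = 0.1768082

0.1768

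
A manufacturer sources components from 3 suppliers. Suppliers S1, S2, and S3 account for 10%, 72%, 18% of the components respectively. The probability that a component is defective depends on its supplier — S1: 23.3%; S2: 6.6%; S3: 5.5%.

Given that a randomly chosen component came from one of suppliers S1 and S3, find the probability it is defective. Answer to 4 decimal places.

0.1186

Let S = {S1, S3}.
P(S) = 0.1 + 0.18 = 0.28.
P(D ∩ S) = 0.233·0.1 + 0.055·0.18 = 0.0233 + 0.0099 = 0.0332.
P(D | S) = 0.0332 / 0.28 = 0.118571…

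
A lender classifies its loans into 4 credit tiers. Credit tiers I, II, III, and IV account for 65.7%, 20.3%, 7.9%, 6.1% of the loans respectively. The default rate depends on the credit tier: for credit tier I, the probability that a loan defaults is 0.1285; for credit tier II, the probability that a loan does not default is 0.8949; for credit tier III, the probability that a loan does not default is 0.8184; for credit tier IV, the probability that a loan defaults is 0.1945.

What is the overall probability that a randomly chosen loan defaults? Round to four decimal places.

P(D|II) = 1 − 0.8949 = 0.1051.
P(D|III) = 1 − 0.8184 = 0.1816.
P(D) = P(D|I)·P(I) + P(D|II)·P(II) + P(D|III)·P(III) + P(D|IV)·P(IV)
      = 0.1285·0.657 + 0.1051·0.203 + 0.1816·0.079 + 0.1945·0.061
      = 0.0844245 + 0.0213353 + 0.0143464 + 0.0118645 = 0.1319707

0.1320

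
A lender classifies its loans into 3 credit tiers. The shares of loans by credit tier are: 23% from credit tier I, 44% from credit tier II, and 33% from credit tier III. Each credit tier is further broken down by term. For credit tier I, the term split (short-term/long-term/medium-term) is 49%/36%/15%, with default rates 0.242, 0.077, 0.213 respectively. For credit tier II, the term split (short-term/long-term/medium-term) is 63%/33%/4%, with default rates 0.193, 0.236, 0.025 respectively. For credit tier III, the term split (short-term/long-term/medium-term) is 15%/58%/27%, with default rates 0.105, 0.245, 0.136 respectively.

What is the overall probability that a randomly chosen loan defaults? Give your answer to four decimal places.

0.1934

P(D|I) = 0.49·0.242 + 0.36·0.077 + 0.15·0.213 = 0.11858 + 0.02772 + 0.03195 = 0.17825
P(D|II) = 0.63·0.193 + 0.33·0.236 + 0.04·0.025 = 0.12159 + 0.07788 + 0.001 = 0.20047
P(D|III) = 0.15·0.105 + 0.58·0.245 + 0.27·0.136 = 0.01575 + 0.1421 + 0.03672 = 0.19457
By total probability over the outer partition,
P(D) = 0.23·0.17825 + 0.44·0.20047 + 0.33·0.19457
      = 0.0409975 + 0.0882068 + 0.0642081 = 0.1934124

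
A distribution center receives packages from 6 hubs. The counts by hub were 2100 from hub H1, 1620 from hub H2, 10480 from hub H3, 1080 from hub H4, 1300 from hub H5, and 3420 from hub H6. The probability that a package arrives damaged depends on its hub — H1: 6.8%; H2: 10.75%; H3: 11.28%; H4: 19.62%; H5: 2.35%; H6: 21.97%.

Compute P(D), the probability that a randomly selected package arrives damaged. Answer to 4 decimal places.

P(D) ≈ 0.1246

Total: 2100 + 1620 + 10480 + 1080 + 1300 + 3420 = 20000.
P(H1) = 2100/20000 = 0.105. P(H2) = 1620/20000 = 0.081. P(H3) = 10480/20000 = 0.524. P(H4) = 1080/20000 = 0.054. P(H5) = 1300/20000 = 0.065. P(H6) = 3420/20000 = 0.171.
Using total probability over the partition,
P(D) = P(D|H1)·P(H1) + P(D|H2)·P(H2) + P(D|H3)·P(H3) + P(D|H4)·P(H4) + P(D|H5)·P(H5) + P(D|H6)·P(H6)
      = 0.068·0.105 + 0.1075·0.081 + 0.1128·0.524 + 0.1962·0.054 + 0.0235·0.065 + 0.2197·0.171
      = 0.00714 + 0.0087075 + 0.0591072 + 0.0105948 + 0.0015275 + 0.0375687 = 0.1246457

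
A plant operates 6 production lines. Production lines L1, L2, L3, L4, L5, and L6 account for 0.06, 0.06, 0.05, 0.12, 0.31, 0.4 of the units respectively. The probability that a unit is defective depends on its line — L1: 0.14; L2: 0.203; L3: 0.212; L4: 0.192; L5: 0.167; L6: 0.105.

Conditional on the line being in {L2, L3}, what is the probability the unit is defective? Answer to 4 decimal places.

Let S = {L2, L3}.
P(S) = 0.06 + 0.05 = 0.11.
P(D ∩ S) = 0.203·0.06 + 0.212·0.05 = 0.01218 + 0.0106 = 0.02278.
P(D | S) = 0.02278 / 0.11 = 0.207091…

0.2071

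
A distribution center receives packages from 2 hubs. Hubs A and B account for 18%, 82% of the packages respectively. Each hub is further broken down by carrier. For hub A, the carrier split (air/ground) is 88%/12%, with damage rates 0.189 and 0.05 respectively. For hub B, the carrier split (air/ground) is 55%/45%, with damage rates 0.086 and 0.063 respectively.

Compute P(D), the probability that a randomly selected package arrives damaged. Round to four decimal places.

P(D) ≈ 0.0931

P(D|A) = 0.88·0.189 + 0.12·0.05 = 0.16632 + 0.006 = 0.17232
P(D|B) = 0.55·0.086 + 0.45·0.063 = 0.0473 + 0.02835 = 0.07565
By total probability over the outer partition,
P(D) = 0.18·0.17232 + 0.82·0.07565
      = 0.0310176 + 0.062033 = 0.0930506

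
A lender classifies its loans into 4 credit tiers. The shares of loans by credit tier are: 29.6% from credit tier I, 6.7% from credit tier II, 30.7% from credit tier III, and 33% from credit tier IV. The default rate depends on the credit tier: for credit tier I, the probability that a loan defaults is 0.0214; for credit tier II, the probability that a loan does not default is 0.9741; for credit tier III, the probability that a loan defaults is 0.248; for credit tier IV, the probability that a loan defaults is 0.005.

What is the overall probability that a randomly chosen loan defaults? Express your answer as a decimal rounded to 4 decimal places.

P(D|II) = 1 − 0.9741 = 0.0259.
P(D) = P(D|I)·P(I) + P(D|II)·P(II) + P(D|III)·P(III) + P(D|IV)·P(IV)
      = 0.0214·0.296 + 0.0259·0.067 + 0.248·0.307 + 0.005·0.33
      = 0.0063344 + 0.0017353 + 0.076136 + 0.00165 = 0.0858557

P(D) ≈ 0.0859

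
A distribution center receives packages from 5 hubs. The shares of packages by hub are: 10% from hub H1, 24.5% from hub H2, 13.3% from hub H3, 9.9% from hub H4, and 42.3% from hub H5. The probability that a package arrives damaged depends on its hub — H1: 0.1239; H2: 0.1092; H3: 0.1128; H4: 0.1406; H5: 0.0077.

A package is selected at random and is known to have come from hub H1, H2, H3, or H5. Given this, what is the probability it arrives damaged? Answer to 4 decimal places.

Let S = {H1, H2, H3, H5}.
P(S) = 0.1 + 0.245 + 0.133 + 0.423 = 0.901.
P(D ∩ S) = 0.1239·0.1 + 0.1092·0.245 + 0.1128·0.133 + 0.0077·0.423 = 0.01239 + 0.026754 + 0.0150024 + 0.0032571 = 0.0574035.
P(D | S) = 0.0574035 / 0.901 = 0.063711…

0.0637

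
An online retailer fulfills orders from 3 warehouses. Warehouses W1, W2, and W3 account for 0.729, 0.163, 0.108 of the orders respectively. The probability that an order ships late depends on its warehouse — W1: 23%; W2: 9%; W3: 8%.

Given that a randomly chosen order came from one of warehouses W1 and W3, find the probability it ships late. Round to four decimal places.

Let S = {W1, W3}.
P(S) = 0.729 + 0.108 = 0.837.
P(L ∩ S) = 0.23·0.729 + 0.08·0.108 = 0.16767 + 0.00864 = 0.17631.
P(L | S) = 0.17631 / 0.837 = 0.210645…

0.2106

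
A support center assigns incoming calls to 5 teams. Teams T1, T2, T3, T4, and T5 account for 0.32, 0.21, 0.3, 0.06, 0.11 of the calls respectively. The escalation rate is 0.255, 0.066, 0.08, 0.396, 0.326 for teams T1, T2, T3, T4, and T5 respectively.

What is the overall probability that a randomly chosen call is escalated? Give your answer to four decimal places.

0.1791

P(E) = P(E|T1)·P(T1) + P(E|T2)·P(T2) + P(E|T3)·P(T3) + P(E|T4)·P(T4) + P(E|T5)·P(T5)
      = 0.255·0.32 + 0.066·0.21 + 0.08·0.3 + 0.396·0.06 + 0.326·0.11
      = 0.0816 + 0.01386 + 0.024 + 0.02376 + 0.03586 = 0.17908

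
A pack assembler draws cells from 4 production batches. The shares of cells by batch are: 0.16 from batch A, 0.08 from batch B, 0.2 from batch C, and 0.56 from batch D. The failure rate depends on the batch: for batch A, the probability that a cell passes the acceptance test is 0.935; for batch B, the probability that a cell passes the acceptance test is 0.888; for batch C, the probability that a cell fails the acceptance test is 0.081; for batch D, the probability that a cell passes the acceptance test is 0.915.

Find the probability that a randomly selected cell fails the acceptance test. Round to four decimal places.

0.0832

P(F|A) = 1 − 0.935 = 0.065.
P(F|B) = 1 − 0.888 = 0.112.
P(F|D) = 1 − 0.915 = 0.085.
P(F) = P(F|A)·P(A) + P(F|B)·P(B) + P(F|C)·P(C) + P(F|D)·P(D)
      = 0.065·0.16 + 0.112·0.08 + 0.081·0.2 + 0.085·0.56
      = 0.0104 + 0.00896 + 0.0162 + 0.0476 = 0.08316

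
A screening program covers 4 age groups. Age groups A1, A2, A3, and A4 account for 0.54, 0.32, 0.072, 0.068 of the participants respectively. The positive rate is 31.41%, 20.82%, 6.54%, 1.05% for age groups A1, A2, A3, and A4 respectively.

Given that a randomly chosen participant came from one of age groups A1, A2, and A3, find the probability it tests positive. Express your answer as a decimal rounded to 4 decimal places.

Let S = {A1, A2, A3}.
P(S) = 0.54 + 0.32 + 0.072 = 0.932.
P(T ∩ S) = 0.3141·0.54 + 0.2082·0.32 + 0.0654·0.072 = 0.169614 + 0.066624 + 0.0047088 = 0.2409468.
P(T | S) = 0.2409468 / 0.932 = 0.258527…

0.2585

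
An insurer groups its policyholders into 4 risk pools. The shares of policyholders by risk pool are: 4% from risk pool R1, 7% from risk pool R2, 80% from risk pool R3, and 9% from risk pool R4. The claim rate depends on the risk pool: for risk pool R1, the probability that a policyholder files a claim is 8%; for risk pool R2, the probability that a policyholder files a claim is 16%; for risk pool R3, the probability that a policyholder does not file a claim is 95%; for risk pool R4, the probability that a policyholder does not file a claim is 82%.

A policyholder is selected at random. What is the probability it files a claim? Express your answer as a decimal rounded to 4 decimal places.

P(C) ≈ 0.0706

P(C|R3) = 1 − 0.95 = 0.05.
P(C|R4) = 1 − 0.82 = 0.18.
Summing over the partition,
P(C) = P(C|R1)·P(R1) + P(C|R2)·P(R2) + P(C|R3)·P(R3) + P(C|R4)·P(R4)
      = 0.08·0.04 + 0.16·0.07 + 0.05·0.8 + 0.18·0.09
      = 0.0032 + 0.0112 + 0.04 + 0.0162 = 0.0706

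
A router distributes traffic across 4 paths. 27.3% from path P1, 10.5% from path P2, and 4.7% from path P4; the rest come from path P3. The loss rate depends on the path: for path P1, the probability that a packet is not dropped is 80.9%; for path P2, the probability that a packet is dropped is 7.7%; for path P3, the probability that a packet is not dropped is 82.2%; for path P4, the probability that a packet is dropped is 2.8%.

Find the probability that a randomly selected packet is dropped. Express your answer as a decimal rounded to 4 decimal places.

P(P3) = 1 − (0.273 + 0.105 + 0.047) = 0.575.
P(L|P1) = 1 − 0.809 = 0.191.
P(L|P3) = 1 − 0.822 = 0.178.
Summing over the partition,
P(L) = P(L|P1)·P(P1) + P(L|P2)·P(P2) + P(L|P3)·P(P3) + P(L|P4)·P(P4)
      = 0.191·0.273 + 0.077·0.105 + 0.178·0.575 + 0.028·0.047
      = 0.052143 + 0.008085 + 0.10235 + 0.001316 = 0.163894

P(L) ≈ 0.1639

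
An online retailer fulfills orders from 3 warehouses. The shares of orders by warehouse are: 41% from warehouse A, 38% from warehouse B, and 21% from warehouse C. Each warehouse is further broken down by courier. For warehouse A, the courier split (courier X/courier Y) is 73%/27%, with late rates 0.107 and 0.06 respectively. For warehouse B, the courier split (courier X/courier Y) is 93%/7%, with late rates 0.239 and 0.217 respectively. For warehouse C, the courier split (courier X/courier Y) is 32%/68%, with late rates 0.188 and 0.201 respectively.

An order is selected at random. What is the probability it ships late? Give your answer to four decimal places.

P(L) ≈ 0.1702

P(L|A) = 0.73·0.107 + 0.27·0.06 = 0.07811 + 0.0162 = 0.09431
P(L|B) = 0.93·0.239 + 0.07·0.217 = 0.22227 + 0.01519 = 0.23746
P(L|C) = 0.32·0.188 + 0.68·0.201 = 0.06016 + 0.13668 = 0.19684
Then overall,
P(L) = 0.41·0.09431 + 0.38·0.23746 + 0.21·0.19684
      = 0.0386671 + 0.0902348 + 0.0413364 = 0.1702383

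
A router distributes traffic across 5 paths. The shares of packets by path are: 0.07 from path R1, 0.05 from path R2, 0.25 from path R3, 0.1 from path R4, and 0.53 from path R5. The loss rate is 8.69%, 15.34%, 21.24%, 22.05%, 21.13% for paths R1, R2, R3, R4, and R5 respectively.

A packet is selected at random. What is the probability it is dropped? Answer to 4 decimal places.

0.2009

P(L) = P(L|R1)·P(R1) + P(L|R2)·P(R2) + P(L|R3)·P(R3) + P(L|R4)·P(R4) + P(L|R5)·P(R5)
      = 0.0869·0.07 + 0.1534·0.05 + 0.2124·0.25 + 0.2205·0.1 + 0.2113·0.53
      = 0.006083 + 0.00767 + 0.0531 + 0.02205 + 0.111989 = 0.200892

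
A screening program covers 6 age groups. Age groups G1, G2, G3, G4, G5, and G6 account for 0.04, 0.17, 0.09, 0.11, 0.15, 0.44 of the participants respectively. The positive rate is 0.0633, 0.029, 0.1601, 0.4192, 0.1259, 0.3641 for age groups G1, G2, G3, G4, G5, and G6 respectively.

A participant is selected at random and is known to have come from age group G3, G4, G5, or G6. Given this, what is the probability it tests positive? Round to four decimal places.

P(T|S) ≈ 0.3033

Let S = {G3, G4, G5, G6}.
P(S) = 0.09 + 0.11 + 0.15 + 0.44 = 0.79.
P(T ∩ S) = 0.1601·0.09 + 0.4192·0.11 + 0.1259·0.15 + 0.3641·0.44 = 0.014409 + 0.046112 + 0.018885 + 0.160204 = 0.23961.
P(T | S) = 0.23961 / 0.79 = 0.303304…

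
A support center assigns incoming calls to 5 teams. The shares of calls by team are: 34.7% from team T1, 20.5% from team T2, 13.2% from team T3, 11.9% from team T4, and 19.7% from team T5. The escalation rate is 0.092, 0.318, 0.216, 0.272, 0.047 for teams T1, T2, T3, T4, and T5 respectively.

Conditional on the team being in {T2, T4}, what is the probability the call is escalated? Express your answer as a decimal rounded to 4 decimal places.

0.3011

Let S = {T2, T4}.
P(S) = 0.205 + 0.119 = 0.324.
P(E ∩ S) = 0.318·0.205 + 0.272·0.119 = 0.06519 + 0.032368 = 0.097558.
P(E | S) = 0.097558 / 0.324 = 0.301105…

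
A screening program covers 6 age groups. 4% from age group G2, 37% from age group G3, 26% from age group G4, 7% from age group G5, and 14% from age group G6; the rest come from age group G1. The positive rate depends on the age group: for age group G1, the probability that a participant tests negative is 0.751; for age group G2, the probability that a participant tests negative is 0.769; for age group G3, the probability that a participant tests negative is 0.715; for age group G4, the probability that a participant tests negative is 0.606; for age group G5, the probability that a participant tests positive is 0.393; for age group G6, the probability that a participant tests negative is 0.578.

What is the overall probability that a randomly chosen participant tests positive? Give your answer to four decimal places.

0.3336

P(G1) = 1 − (0.04 + 0.37 + 0.26 + 0.07 + 0.14) = 0.12.
P(T|G1) = 1 − 0.751 = 0.249.
P(T|G2) = 1 − 0.769 = 0.231.
P(T|G3) = 1 − 0.715 = 0.285.
P(T|G4) = 1 − 0.606 = 0.394.
P(T|G6) = 1 − 0.578 = 0.422.
P(T) = P(T|G1)·P(G1) + P(T|G2)·P(G2) + P(T|G3)·P(G3) + P(T|G4)·P(G4) + P(T|G5)·P(G5) + P(T|G6)·P(G6)
      = 0.249·0.12 + 0.231·0.04 + 0.285·0.37 + 0.394·0.26 + 0.393·0.07 + 0.422·0.14
      = 0.02988 + 0.00924 + 0.10545 + 0.10244 + 0.02751 + 0.05908 = 0.3336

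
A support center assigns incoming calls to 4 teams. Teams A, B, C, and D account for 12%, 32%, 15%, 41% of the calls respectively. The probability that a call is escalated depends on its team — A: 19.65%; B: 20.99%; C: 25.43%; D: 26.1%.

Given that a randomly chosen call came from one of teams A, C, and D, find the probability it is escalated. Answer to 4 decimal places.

Let S = {A, C, D}.
P(S) = 0.12 + 0.15 + 0.41 = 0.68.
P(E ∩ S) = 0.1965·0.12 + 0.2543·0.15 + 0.261·0.41 = 0.02358 + 0.038145 + 0.10701 = 0.168735.
P(E | S) = 0.168735 / 0.68 = 0.248140…

0.2481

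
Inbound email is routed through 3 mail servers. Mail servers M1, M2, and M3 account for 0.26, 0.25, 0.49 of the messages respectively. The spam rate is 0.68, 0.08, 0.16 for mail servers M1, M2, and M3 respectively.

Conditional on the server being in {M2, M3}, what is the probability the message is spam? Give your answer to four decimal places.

Let J = {M2, M3}.
P(J) = 0.25 + 0.49 = 0.74.
P(S ∩ J) = 0.08·0.25 + 0.16·0.49 = 0.02 + 0.0784 = 0.0984.
P(S | J) = 0.0984 / 0.74 = 0.132973…

0.1330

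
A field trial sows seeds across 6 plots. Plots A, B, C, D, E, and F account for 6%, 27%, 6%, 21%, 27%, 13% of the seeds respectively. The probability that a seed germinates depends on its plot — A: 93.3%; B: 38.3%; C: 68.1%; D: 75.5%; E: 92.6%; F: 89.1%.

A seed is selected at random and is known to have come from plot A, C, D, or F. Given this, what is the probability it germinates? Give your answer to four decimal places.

Let S = {A, C, D, F}.
P(S) = 0.06 + 0.06 + 0.21 + 0.13 = 0.46.
P(G ∩ S) = 0.933·0.06 + 0.681·0.06 + 0.755·0.21 + 0.891·0.13 = 0.05598 + 0.04086 + 0.15855 + 0.11583 = 0.37122.
P(G | S) = 0.37122 / 0.46 = 0.807000…

P(G|S) ≈ 0.8070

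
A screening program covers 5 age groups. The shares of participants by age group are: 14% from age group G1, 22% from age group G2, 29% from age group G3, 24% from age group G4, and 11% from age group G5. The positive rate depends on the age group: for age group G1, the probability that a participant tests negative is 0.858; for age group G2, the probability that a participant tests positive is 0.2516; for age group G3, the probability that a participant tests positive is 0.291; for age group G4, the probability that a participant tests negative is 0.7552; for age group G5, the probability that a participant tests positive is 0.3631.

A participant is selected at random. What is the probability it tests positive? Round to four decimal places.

P(T|G1) = 1 − 0.858 = 0.142.
P(T|G4) = 1 − 0.7552 = 0.2448.
By the law of total probability,
P(T) = P(T|G1)·P(G1) + P(T|G2)·P(G2) + P(T|G3)·P(G3) + P(T|G4)·P(G4) + P(T|G5)·P(G5)
      = 0.142·0.14 + 0.2516·0.22 + 0.291·0.29 + 0.2448·0.24 + 0.3631·0.11
      = 0.01988 + 0.055352 + 0.08439 + 0.058752 + 0.039941 = 0.258315

P(T) ≈ 0.2583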